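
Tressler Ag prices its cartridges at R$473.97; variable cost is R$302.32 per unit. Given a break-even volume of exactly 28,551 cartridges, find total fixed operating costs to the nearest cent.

Contribution margin per unit = R$473.97 − R$302.32 = R$171.65.
Since BE = FC / CM, FC = 28,551 × R$171.65 = R$4,900,779.15.

R$4,900,779.15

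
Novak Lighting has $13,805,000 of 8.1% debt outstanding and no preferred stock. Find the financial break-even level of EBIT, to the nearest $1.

$1,118,205

Annual interest = 8.1% × $13,805,000 = $1,118,205.00.
Without preferred stock the financial break-even is simply EBIT = interest = $1,118,205.00.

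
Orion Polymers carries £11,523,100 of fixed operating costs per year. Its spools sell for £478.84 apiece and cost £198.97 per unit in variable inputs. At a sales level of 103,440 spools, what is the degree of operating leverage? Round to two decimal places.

Contribution at this volume is 103,440 × £279.87 = £28,949,752.80.
Subtracting fixed costs: EBIT = £28,949,752.80 − £11,523,100 = £17,426,652.80.
Degree of operating leverage = £28,949,752.80 / £17,426,652.80 = 1.6612.

1.66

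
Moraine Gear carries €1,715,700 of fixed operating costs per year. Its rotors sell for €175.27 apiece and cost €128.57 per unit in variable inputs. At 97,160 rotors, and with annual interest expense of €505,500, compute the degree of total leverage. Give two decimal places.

Contribution at this volume is 97,160 × €46.70 = €4,537,372.00.
Subtracting fixed costs: EBIT = €4,537,372.00 − €1,715,700 = €2,821,672.00. Interest = €505,500.00, so EBIT − I = €2,316,172.00.
Degree of total leverage = total CM / (EBIT − interest) = €4,537,372.00 / €2,316,172.00 = 1.9590.

1.96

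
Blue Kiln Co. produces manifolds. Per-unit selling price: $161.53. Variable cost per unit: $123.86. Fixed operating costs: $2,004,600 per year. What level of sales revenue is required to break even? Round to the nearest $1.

Contribution margin per unit = $161.53 − $123.86 = $37.67, a CM ratio of $37.67 ÷ $161.53 = 0.2332.
Break-even sales = FC ÷ CM ratio = $2,004,600 × $161.53 / $37.67 = $8,595,780.

$8,595,780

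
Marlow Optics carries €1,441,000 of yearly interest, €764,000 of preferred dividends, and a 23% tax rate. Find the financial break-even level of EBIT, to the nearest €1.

€2,433,208

Grossing the preferred dividend up to pre-tax terms: €764,000 / (1 − 0.23) = €992,207.79.
Financial break-even EBIT = interest + D_p ÷ (1 − t) = €1,441,000 + €992,207.79 = €2,433,207.79.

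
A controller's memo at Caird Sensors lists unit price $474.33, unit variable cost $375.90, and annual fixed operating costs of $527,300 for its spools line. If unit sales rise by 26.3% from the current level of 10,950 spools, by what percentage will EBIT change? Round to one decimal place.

Contribution at this volume is 10,950 × $98.43 = $1,077,808.50.
EBIT = $1,077,808.50 − $527,300 = $550,508.50.
DOL = contribution ÷ EBIT = $1,077,808.50 ÷ $550,508.50 = 1.9578.
Operating income changes by 1.9578 × +26.3% = +51.5%.

+51.5%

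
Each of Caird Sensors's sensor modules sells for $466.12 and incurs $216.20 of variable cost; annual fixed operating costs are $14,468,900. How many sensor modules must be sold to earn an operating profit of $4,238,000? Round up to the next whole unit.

Contribution margin per unit = $466.12 − $216.20 = $249.92.
Units = (FC + target) / CM = ($14,468,900 + $4,238,000) / $249.92 = 74,851.55, so 74,852 sensor modules.

74,852 sensor modules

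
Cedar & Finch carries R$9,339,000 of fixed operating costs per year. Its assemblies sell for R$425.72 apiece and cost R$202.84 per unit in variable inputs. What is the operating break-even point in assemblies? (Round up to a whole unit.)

41,902 assemblies

Each unit contributes R$425.72 − R$202.84 = R$222.88.
Break-even Q = R$9,339,000 / R$222.88 = 41,901.47 → 41,902 assemblies.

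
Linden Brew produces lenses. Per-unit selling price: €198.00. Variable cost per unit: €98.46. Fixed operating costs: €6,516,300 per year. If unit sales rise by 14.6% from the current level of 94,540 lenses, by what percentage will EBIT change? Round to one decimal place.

+47.5%

Contribution at this volume is 94,540 × €99.54 = €9,410,511.60.
Operating income = contribution − fixed costs = €9,410,511.60 − €6,516,300 = €2,894,211.60.
DOL = contribution ÷ EBIT = €9,410,511.60 ÷ €2,894,211.60 = 3.2515.
So EBIT moves 3.2515 × (+14.6%) = +47.5%.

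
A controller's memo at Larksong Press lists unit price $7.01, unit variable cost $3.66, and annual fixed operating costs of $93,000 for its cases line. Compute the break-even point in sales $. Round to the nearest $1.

CM per unit = $7.01 − $3.66 = $3.35; CM ratio = $3.35 / $7.01 = 0.4779.
Break-even sales = FC ÷ CM ratio = $93,000 × $7.01 / $3.35 = $194,606.

$194,606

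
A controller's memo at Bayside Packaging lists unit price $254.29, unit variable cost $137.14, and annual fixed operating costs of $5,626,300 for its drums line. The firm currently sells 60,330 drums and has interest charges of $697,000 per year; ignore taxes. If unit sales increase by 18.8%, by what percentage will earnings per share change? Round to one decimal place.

Total contribution margin = 60,330 × $117.15 = $7,067,659.50.
Subtracting fixed costs: EBIT = $7,067,659.50 − $5,626,300 = $1,441,359.50.
Interest = $697,000.00, so EBIT − I = $744,359.50.
Degree of combined leverage = contribution ÷ (EBIT − I) = $7,067,659.50 ÷ $744,359.50 = 9.4950.
%ΔEPS = DCL × %ΔSales = 9.4950 × +18.8% = +178.5%.

+178.5%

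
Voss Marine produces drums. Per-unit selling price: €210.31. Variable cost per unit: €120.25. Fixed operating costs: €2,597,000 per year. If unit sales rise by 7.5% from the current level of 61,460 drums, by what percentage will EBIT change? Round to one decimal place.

+14.1%

Contribution at this volume is 61,460 × €90.06 = €5,535,087.60.
Operating income = contribution − fixed costs = €5,535,087.60 − €2,597,000 = €2,938,087.60.
So DOL = total CM / EBIT = €5,535,087.60 / €2,938,087.60 = 1.8839.
%ΔEBIT = DOL × %ΔSales = 1.8839 × +7.5% = +14.1%.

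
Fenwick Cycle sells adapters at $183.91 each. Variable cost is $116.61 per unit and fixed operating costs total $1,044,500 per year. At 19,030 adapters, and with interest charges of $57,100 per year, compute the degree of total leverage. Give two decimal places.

At 19,030 units, contribution = 19,030 × $67.30 = $1,280,719.00.
EBIT = $1,280,719.00 − $1,044,500 = $236,219.00. Interest = $57,100.00.
DOL = $1,280,719.00 ÷ $236,219.00 = 5.4217; DFL = $236,219.00 ÷ $179,119.00 = 1.3188.
Combined leverage = 5.4217 × 1.3188 = 7.1501.

7.15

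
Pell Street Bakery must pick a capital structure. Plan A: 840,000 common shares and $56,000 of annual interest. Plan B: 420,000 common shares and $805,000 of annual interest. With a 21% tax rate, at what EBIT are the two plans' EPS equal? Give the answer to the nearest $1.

At indifference, (EBIT − 56,000)(1 − t)/840,000 = (EBIT − 805,000)(1 − t)/420,000.
Cancelling (1 − t) and cross-multiplying: 420,000·(EBIT − 56,000) = 840,000·(EBIT − 805,000).
Solving, EBIT = (805,000·840,000 − 56,000·420,000) / (840,000 − 420,000) = 652,680,000,000 / 420,000 = 1,554,000.00.

$1,554,000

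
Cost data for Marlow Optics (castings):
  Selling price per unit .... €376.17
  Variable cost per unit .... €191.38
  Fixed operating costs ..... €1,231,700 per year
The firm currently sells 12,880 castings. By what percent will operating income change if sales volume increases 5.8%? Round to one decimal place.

At 12,880 units, contribution = 12,880 × €184.79 = €2,380,095.20.
Subtracting fixed costs: EBIT = €2,380,095.20 − €1,231,700 = €1,148,395.20.
So DOL = total CM / EBIT = €2,380,095.20 / €1,148,395.20 = 2.0725.
%ΔEBIT = DOL × %ΔSales = 2.0725 × +5.8% = +12.0%.

+12.0%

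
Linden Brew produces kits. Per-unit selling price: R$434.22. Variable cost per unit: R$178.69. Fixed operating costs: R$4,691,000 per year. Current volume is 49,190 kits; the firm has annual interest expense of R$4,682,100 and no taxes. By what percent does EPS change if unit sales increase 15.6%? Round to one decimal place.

Contribution at this volume is 49,190 × R$255.53 = R$12,569,520.70.
Subtracting fixed costs: EBIT = R$12,569,520.70 − R$4,691,000 = R$7,878,520.70.
After interest of R$4,682,100.00, pre-tax earnings = R$3,196,420.70.
DCL = total CM / (EBIT − I) = R$12,569,520.70 / R$3,196,420.70 = 3.9324.
EPS therefore changes by 3.9324 × (+15.6%) = +61.3%.

+61.3%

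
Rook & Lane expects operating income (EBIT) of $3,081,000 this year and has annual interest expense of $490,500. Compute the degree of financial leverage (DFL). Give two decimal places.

Interest = $490,500.00.
Degree of financial leverage = EBIT / (EBIT − interest) = $3,081,000 / $2,590,500.00 = 1.1893.

1.19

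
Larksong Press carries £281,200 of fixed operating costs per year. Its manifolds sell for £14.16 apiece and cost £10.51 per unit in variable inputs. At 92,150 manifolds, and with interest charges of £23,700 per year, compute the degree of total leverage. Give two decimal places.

Total contribution margin = 92,150 × £3.65 = £336,347.50.
Operating income = contribution − fixed costs = £336,347.50 − £281,200 = £55,147.50. Interest = £23,700.00, so EBIT − I = £31,447.50.
Degree of total leverage = total CM / (EBIT − interest) = £336,347.50 / £31,447.50 = 10.6955.

10.70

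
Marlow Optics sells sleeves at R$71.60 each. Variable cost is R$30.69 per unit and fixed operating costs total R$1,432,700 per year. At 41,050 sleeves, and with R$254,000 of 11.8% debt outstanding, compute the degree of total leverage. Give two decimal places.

7.75

Contribution at this volume is 41,050 × R$40.91 = R$1,679,355.50.
EBIT = R$1,679,355.50 − R$1,432,700 = R$246,655.50. Interest = R$29,972.00, so EBIT − I = R$216,683.50.
Degree of total leverage = total CM / (EBIT − interest) = R$1,679,355.50 / R$216,683.50 = 7.7503.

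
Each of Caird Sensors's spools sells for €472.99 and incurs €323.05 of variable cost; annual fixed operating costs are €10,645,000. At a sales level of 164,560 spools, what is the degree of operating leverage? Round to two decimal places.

Total contribution margin = 164,560 × €149.94 = €24,674,126.40.
Operating income = contribution − fixed costs = €24,674,126.40 − €10,645,000 = €14,029,126.40.
DOL = contribution ÷ EBIT = €24,674,126.40 ÷ €14,029,126.40 = 1.7588.

1.76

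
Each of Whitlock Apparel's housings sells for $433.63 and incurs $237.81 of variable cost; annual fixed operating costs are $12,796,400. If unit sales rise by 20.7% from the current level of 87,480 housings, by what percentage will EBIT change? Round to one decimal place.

Contribution at this volume is 87,480 × $195.82 = $17,130,333.60.
Operating income = contribution − fixed costs = $17,130,333.60 − $12,796,400 = $4,333,933.60.
Degree of operating leverage = $17,130,333.60 / $4,333,933.60 = 3.9526.
Operating income changes by 3.9526 × +20.7% = +81.8%.

+81.8%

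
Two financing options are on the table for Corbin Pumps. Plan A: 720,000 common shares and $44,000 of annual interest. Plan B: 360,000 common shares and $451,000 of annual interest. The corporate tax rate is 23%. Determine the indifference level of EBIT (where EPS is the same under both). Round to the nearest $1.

At indifference, (EBIT − 44,000)(1 − t)/720,000 = (EBIT − 451,000)(1 − t)/360,000.
Cancelling (1 − t) and cross-multiplying: 360,000·(EBIT − 44,000) = 720,000·(EBIT − 451,000).
Solving, EBIT = (451,000·720,000 − 44,000·360,000) / (720,000 − 360,000) = 308,880,000,000 / 360,000 = 858,000.00.

$858,000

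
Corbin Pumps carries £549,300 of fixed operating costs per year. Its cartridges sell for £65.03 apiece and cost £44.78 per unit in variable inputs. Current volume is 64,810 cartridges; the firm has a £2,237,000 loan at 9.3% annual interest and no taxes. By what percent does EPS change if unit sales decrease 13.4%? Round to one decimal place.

-31.7%

Contribution at this volume is 64,810 × £20.25 = £1,312,402.50.
Operating income = contribution − fixed costs = £1,312,402.50 − £549,300 = £763,102.50.
After interest of £208,041.00, pre-tax earnings = £555,061.50.
DCL = total CM / (EBIT − I) = £1,312,402.50 / £555,061.50 = 2.3644.
EPS therefore changes by 2.3644 × (-13.4%) = -31.7%.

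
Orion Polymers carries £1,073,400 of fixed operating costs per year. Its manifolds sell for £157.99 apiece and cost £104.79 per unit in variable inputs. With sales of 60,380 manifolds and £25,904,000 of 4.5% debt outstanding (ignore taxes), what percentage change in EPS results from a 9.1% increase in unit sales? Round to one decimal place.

At 60,380 units, contribution = 60,380 × £53.20 = £3,212,216.00.
Subtracting fixed costs: EBIT = £3,212,216.00 − £1,073,400 = £2,138,816.00.
Interest = £1,165,680.00, so EBIT − I = £973,136.00.
DCL = total CM / (EBIT − I) = £3,212,216.00 / £973,136.00 = 3.3009.
EPS therefore changes by 3.3009 × (+9.1%) = +30.0%.

+30.0%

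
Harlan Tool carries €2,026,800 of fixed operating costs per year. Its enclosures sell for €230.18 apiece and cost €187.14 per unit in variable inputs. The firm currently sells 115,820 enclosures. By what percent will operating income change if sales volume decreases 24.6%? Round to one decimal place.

Total contribution margin = 115,820 × €43.04 = €4,984,892.80.
Subtracting fixed costs: EBIT = €4,984,892.80 − €2,026,800 = €2,958,092.80.
DOL = contribution ÷ EBIT = €4,984,892.80 ÷ €2,958,092.80 = 1.6852.
Operating income changes by 1.6852 × -24.6% = -41.5%.

-41.5%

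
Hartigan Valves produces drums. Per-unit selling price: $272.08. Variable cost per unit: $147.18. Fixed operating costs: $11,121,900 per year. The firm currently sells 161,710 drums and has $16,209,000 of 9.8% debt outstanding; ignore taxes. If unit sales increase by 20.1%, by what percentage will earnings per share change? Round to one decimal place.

+54.2%

Total contribution margin = 161,710 × $124.90 = $20,197,579.00.
Subtracting fixed costs: EBIT = $20,197,579.00 − $11,121,900 = $9,075,679.00.
After interest of $1,588,482.00, pre-tax earnings = $7,487,197.00.
Degree of combined leverage = contribution ÷ (EBIT − I) = $20,197,579.00 ÷ $7,487,197.00 = 2.6976.
EPS therefore changes by 2.6976 × (+20.1%) = +54.2%.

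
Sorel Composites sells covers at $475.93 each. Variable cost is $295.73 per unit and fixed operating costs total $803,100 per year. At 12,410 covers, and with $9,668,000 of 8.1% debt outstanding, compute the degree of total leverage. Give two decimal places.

At 12,410 units, contribution = 12,410 × $180.20 = $2,236,282.00.
Subtracting fixed costs: EBIT = $2,236,282.00 − $803,100 = $1,433,182.00. Interest = $783,108.00, so EBIT − I = $650,074.00.
DCL = contribution ÷ (EBIT − I) = $2,236,282.00 ÷ $650,074.00 = 3.4400.

3.44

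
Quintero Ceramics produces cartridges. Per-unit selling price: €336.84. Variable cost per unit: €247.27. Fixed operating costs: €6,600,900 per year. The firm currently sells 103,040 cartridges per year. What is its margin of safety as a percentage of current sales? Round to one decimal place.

Each unit contributes €336.84 − €247.27 = €89.57. Break-even units = €6,600,900 ÷ €89.57 = 73,695.43; break-even revenue = 73,695.43 × €336.84 = €24,823,569.90.
Actual sales revenue = 103,040 × €336.84 = €34,707,993.60.
Margin of safety = (€34,707,993.60 − €24,823,569.90) ÷ €34,707,993.60 = 28.5%.

28.5%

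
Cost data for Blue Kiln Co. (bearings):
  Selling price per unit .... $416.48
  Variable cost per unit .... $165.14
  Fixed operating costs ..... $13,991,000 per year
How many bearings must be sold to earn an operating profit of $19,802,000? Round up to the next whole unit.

Contribution margin per unit = $416.48 − $165.14 = $251.34.
Units = (FC + target) / CM = ($13,991,000 + $19,802,000) / $251.34 = 134,451.34, so 134,452 bearings.

134,452 bearings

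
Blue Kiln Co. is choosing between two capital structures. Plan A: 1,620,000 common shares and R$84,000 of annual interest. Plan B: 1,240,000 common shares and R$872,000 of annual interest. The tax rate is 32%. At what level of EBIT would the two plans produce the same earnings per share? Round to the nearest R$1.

R$3,443,368

Set EPS_A = EPS_B: (EBIT − R$84,000)(1 − 0.32) ÷ 1,620,000 = (EBIT − R$872,000)(1 − 0.32) ÷ 1,240,000.
The (1 − t) factor cancels: (EBIT − 84,000) × 1,240,000 = (EBIT − 872,000) × 1,620,000.
Solving, EBIT = (872,000·1,620,000 − 84,000·1,240,000) / (1,620,000 − 1,240,000) = 1,308,480,000,000 / 380,000 = 3,443,368.42.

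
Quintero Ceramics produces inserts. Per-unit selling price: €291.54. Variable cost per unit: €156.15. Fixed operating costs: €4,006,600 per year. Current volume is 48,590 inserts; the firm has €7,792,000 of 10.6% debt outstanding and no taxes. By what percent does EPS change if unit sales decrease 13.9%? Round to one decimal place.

-52.4%

At 48,590 units, contribution = 48,590 × €135.39 = €6,578,600.10.
EBIT = €6,578,600.10 − €4,006,600 = €2,572,000.10.
After interest of €825,952.00, pre-tax earnings = €1,746,048.10.
DCL = total CM / (EBIT − I) = €6,578,600.10 / €1,746,048.10 = 3.7677.
EPS therefore changes by 3.7677 × (-13.9%) = -52.4%.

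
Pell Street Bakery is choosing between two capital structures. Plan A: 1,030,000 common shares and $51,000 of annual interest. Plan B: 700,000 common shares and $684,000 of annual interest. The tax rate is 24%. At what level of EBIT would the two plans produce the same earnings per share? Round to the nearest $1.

$2,026,727

Set EPS_A = EPS_B: (EBIT − $51,000)(1 − 0.24) ÷ 1,030,000 = (EBIT − $684,000)(1 − 0.24) ÷ 700,000.
Cancelling (1 − t) and cross-multiplying: 700,000·(EBIT − 51,000) = 1,030,000·(EBIT − 684,000).
EBIT × (1,030,000 − 700,000) = 684,000 × 1,030,000 − 51,000 × 700,000 = 668,820,000,000, so EBIT = 668,820,000,000 ÷ 330,000 = 2,026,727.27.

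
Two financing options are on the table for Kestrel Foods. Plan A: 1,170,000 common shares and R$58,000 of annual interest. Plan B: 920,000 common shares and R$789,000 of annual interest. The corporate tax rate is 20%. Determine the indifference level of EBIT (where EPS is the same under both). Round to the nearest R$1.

R$3,479,080

At indifference, (EBIT − 58,000)(1 − t)/1,170,000 = (EBIT − 789,000)(1 − t)/920,000.
Cancelling (1 − t) and cross-multiplying: 920,000·(EBIT − 58,000) = 1,170,000·(EBIT − 789,000).
EBIT × (1,170,000 − 920,000) = 789,000 × 1,170,000 − 58,000 × 920,000 = 869,770,000,000, so EBIT = 869,770,000,000 ÷ 250,000 = 3,479,080.00.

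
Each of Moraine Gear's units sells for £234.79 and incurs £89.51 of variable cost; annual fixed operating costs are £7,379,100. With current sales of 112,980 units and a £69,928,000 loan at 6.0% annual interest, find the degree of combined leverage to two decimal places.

3.39

Total contribution margin = 112,980 × £145.28 = £16,413,734.40.
Subtracting fixed costs: EBIT = £16,413,734.40 − £7,379,100 = £9,034,634.40. Interest = £4,195,680.00, so EBIT − I = £4,838,954.40.
Degree of total leverage = total CM / (EBIT − interest) = £16,413,734.40 / £4,838,954.40 = 3.3920.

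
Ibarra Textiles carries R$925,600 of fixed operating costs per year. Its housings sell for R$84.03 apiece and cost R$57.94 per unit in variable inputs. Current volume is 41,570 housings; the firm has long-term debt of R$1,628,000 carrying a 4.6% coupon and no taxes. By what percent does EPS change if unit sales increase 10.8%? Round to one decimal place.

At 41,570 units, contribution = 41,570 × R$26.09 = R$1,084,561.30.
EBIT = R$1,084,561.30 − R$925,600 = R$158,961.30.
After interest of R$74,888.00, pre-tax earnings = R$84,073.30.
DCL = total CM / (EBIT − I) = R$1,084,561.30 / R$84,073.30 = 12.9002.
%ΔEPS = DCL × %ΔSales = 12.9002 × +10.8% = +139.3%.

+139.3%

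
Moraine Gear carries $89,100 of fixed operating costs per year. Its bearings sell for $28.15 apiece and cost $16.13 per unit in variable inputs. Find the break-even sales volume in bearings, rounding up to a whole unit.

Contribution margin per unit = $28.15 − $16.13 = $12.02.
Units to break even: $89,100 ÷ $12.02 = 7,412.65, rounded up to 7,413.

7,413 bearings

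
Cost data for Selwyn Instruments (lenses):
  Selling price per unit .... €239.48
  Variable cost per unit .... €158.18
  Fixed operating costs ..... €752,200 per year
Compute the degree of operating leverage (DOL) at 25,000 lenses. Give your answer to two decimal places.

1.59

At 25,000 units, contribution = 25,000 × €81.30 = €2,032,500.00.
EBIT = €2,032,500.00 − €752,200 = €1,280,300.00.
DOL = contribution ÷ EBIT = €2,032,500.00 ÷ €1,280,300.00 = 1.5875.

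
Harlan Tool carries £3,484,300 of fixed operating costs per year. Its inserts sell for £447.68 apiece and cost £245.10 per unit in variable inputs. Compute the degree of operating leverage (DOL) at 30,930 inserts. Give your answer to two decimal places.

Total contribution margin = 30,930 × £202.58 = £6,265,799.40.
Operating income = contribution − fixed costs = £6,265,799.40 − £3,484,300 = £2,781,499.40.
Degree of operating leverage = £6,265,799.40 / £2,781,499.40 = 2.2527.

2.25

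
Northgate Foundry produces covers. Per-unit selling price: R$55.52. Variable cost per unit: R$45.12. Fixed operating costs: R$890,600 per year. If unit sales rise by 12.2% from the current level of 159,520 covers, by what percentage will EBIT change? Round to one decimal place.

+26.3%

Contribution at this volume is 159,520 × R$10.40 = R$1,659,008.00.
Operating income = contribution − fixed costs = R$1,659,008.00 − R$890,600 = R$768,408.00.
So DOL = total CM / EBIT = R$1,659,008.00 / R$768,408.00 = 2.1590.
%ΔEBIT = DOL × %ΔSales = 2.1590 × +12.2% = +26.3%.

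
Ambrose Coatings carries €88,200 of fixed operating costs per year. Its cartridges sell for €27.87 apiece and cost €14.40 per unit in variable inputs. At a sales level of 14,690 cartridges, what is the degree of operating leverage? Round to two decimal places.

Total contribution margin = 14,690 × €13.47 = €197,874.30.
Operating income = contribution − fixed costs = €197,874.30 − €88,200 = €109,674.30.
So DOL = total CM / EBIT = €197,874.30 / €109,674.30 = 1.8042.

1.80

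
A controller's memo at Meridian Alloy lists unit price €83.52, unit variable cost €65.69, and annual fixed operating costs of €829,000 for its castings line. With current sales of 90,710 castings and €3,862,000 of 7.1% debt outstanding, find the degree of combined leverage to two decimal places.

Total contribution margin = 90,710 × €17.83 = €1,617,359.30.
Operating income = contribution − fixed costs = €1,617,359.30 − €829,000 = €788,359.30. Interest = €274,202.00, so EBIT − I = €514,157.30.
Degree of total leverage = total CM / (EBIT − interest) = €1,617,359.30 / €514,157.30 = 3.1457.

3.15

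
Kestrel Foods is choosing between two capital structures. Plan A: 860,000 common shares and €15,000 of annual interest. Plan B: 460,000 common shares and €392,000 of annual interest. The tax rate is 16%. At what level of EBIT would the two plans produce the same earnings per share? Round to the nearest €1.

Set EPS_A = EPS_B: (EBIT − €15,000)(1 − 0.16) ÷ 860,000 = (EBIT − €392,000)(1 − 0.16) ÷ 460,000.
The (1 − t) factor cancels: (EBIT − 15,000) × 460,000 = (EBIT − 392,000) × 860,000.
EBIT × (860,000 − 460,000) = 392,000 × 860,000 − 15,000 × 460,000 = 330,220,000,000, so EBIT = 330,220,000,000 ÷ 400,000 = 825,550.00.

€825,550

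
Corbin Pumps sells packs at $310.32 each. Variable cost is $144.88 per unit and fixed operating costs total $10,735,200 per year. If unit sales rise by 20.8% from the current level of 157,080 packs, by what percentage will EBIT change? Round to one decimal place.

+35.4%

Total contribution margin = 157,080 × $165.44 = $25,987,315.20.
EBIT = $25,987,315.20 − $10,735,200 = $15,252,115.20.
DOL = contribution ÷ EBIT = $25,987,315.20 ÷ $15,252,115.20 = 1.7038.
So EBIT moves 1.7038 × (+20.8%) = +35.4%.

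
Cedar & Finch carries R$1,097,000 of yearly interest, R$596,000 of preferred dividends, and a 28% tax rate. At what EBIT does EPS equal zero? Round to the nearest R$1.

R$1,924,778

Grossing the preferred dividend up to pre-tax terms: R$596,000 / (1 − 0.28) = R$827,777.78.
EPS = 0 when EBIT covers interest plus the pre-tax preferred burden: R$1,097,000 + R$827,777.78 = R$1,924,777.78.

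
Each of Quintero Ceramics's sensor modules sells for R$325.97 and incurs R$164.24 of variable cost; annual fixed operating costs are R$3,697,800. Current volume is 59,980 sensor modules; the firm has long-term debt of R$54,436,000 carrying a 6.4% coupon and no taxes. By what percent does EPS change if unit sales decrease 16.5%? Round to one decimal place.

Total contribution margin = 59,980 × R$161.73 = R$9,700,565.40.
Subtracting fixed costs: EBIT = R$9,700,565.40 − R$3,697,800 = R$6,002,765.40.
After interest of R$3,483,904.00, pre-tax earnings = R$2,518,861.40.
Degree of combined leverage = contribution ÷ (EBIT − I) = R$9,700,565.40 ÷ R$2,518,861.40 = 3.8512.
%ΔEPS = DCL × %ΔSales = 3.8512 × -16.5% = -63.5%.

-63.5%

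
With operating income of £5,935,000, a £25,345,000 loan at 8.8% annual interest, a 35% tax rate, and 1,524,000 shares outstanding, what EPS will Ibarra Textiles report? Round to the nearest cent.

Interest = £2,230,360.00, so EBT = £5,935,000 − £2,230,360.00 = £3,704,640.00.
Net income = £3,704,640.00 × (1 − 0.35) = £2,408,016.00.
Per share: £2,408,016.00 / 1,524,000 shares = £1.58.

£1.58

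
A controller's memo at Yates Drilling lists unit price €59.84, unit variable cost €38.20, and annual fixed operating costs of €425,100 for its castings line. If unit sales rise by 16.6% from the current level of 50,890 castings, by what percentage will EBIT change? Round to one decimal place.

+27.0%

Contribution at this volume is 50,890 × €21.64 = €1,101,259.60.
EBIT = €1,101,259.60 − €425,100 = €676,159.60.
DOL = contribution ÷ EBIT = €1,101,259.60 ÷ €676,159.60 = 1.6287.
Operating income changes by 1.6287 × +16.6% = +27.0%.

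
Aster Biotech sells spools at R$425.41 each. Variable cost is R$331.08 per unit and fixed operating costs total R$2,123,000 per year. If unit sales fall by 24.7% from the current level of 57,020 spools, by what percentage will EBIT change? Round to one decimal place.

-40.8%

At 57,020 units, contribution = 57,020 × R$94.33 = R$5,378,696.60.
EBIT = R$5,378,696.60 − R$2,123,000 = R$3,255,696.60.
DOL = contribution ÷ EBIT = R$5,378,696.60 ÷ R$3,255,696.60 = 1.6521.
Operating income changes by 1.6521 × -24.7% = -40.8%.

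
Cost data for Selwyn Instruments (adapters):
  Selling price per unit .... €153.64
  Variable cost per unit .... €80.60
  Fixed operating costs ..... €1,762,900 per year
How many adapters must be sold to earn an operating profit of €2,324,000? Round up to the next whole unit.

55,955 adapters

Contribution margin per unit = €153.64 − €80.60 = €73.04.
Units = (FC + target) / CM = (€1,762,900 + €2,324,000) / €73.04 = 55,954.27, so 55,955 adapters.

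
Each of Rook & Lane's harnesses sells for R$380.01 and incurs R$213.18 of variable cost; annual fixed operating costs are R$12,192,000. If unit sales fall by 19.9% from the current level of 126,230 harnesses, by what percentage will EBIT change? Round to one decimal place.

Contribution at this volume is 126,230 × R$166.83 = R$21,058,950.90.
Subtracting fixed costs: EBIT = R$21,058,950.90 − R$12,192,000 = R$8,866,950.90.
DOL = contribution ÷ EBIT = R$21,058,950.90 ÷ R$8,866,950.90 = 2.3750.
So EBIT moves 2.3750 × (-19.9%) = -47.3%.

-47.3%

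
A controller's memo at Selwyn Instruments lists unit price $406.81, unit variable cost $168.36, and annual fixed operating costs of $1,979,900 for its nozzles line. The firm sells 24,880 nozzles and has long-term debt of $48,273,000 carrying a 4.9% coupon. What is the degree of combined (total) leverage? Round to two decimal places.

3.74

At 24,880 units, contribution = 24,880 × $238.45 = $5,932,636.00.
EBIT = $5,932,636.00 − $1,979,900 = $3,952,736.00. Interest = $2,365,377.00.
DOL = $5,932,636.00 ÷ $3,952,736.00 = 1.5009; DFL = $3,952,736.00 ÷ $1,587,359.00 = 2.4901.
DCL = DOL × DFL = 1.5009 × 2.4901 = 3.7374.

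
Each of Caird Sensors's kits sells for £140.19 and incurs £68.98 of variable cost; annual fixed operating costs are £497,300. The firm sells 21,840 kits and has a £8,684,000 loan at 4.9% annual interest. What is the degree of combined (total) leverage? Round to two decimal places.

2.46

At 21,840 units, contribution = 21,840 × £71.21 = £1,555,226.40.
Operating income = contribution − fixed costs = £1,555,226.40 − £497,300 = £1,057,926.40. Interest = £425,516.00, so EBIT − I = £632,410.40.
DCL = contribution ÷ (EBIT − I) = £1,555,226.40 ÷ £632,410.40 = 2.4592.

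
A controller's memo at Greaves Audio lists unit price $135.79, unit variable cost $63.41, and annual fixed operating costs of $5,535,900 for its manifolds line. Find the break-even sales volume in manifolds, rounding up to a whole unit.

76,484 manifolds

Each unit contributes $135.79 − $63.41 = $72.38.
Break-even Q = $5,535,900 / $72.38 = 76,483.84 → 76,484 manifolds.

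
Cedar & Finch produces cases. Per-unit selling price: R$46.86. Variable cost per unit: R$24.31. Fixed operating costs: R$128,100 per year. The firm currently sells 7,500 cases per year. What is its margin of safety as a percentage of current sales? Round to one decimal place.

Unit CM = price − variable cost = R$46.86 − R$24.31 = R$22.55. Break-even units = R$128,100 ÷ R$22.55 = 5,680.71; break-even revenue = 5,680.71 × R$46.86 = R$266,198.05.
Current sales = 7,500 × R$46.86 = R$351,450.00.
Margin of safety = (R$351,450.00 − R$266,198.05) ÷ R$351,450.00 = 24.3%.

24.3%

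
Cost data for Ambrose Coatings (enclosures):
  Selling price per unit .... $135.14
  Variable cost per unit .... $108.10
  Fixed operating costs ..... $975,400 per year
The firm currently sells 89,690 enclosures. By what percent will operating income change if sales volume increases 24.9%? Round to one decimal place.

+41.7%

Total contribution margin = 89,690 × $27.04 = $2,425,217.60.
Subtracting fixed costs: EBIT = $2,425,217.60 − $975,400 = $1,449,817.60.
So DOL = total CM / EBIT = $2,425,217.60 / $1,449,817.60 = 1.6728.
So EBIT moves 1.6728 × (+24.9%) = +41.7%.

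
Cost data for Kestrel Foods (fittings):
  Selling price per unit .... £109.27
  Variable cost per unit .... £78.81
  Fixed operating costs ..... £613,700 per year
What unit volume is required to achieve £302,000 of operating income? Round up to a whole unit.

Contribution margin per unit = £109.27 − £78.81 = £30.46.
Required volume = (fixed costs + target profit) ÷ CM = (£613,700 + £302,000) ÷ £30.46 = 30,062.38, so 30,063 fittings.

30,063 fittings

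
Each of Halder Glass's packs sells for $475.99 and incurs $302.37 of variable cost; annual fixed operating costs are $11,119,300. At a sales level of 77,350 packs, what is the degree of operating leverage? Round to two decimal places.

At 77,350 units, contribution = 77,350 × $173.62 = $13,429,507.00.
Subtracting fixed costs: EBIT = $13,429,507.00 − $11,119,300 = $2,310,207.00.
Degree of operating leverage = $13,429,507.00 / $2,310,207.00 = 5.8131.

5.81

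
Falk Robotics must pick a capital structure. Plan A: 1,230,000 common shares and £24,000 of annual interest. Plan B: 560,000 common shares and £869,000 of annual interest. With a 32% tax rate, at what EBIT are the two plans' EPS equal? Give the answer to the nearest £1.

Set EPS_A = EPS_B: (EBIT − £24,000)(1 − 0.32) ÷ 1,230,000 = (EBIT − £869,000)(1 − 0.32) ÷ 560,000.
The (1 − t) factor cancels: (EBIT − 24,000) × 560,000 = (EBIT − 869,000) × 1,230,000.
EBIT × (1,230,000 − 560,000) = 869,000 × 1,230,000 − 24,000 × 560,000 = 1,055,430,000,000, so EBIT = 1,055,430,000,000 ÷ 670,000 = 1,575,268.66.

£1,575,269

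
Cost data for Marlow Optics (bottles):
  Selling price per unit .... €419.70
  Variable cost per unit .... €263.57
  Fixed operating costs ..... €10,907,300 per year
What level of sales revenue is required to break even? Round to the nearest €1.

Contribution margin per unit = €419.70 − €263.57 = €156.13, a CM ratio of €156.13 ÷ €419.70 = 0.3720.
Break-even sales = FC ÷ CM ratio = €10,907,300 × €419.70 / €156.13 = €29,320,398.

€29,320,398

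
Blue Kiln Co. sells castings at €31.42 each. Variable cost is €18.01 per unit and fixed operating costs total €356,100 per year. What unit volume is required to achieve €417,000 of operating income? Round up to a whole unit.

57,652 castings

Each unit contributes €31.42 − €18.01 = €13.41.
Required volume = (fixed costs + target profit) ÷ CM = (€356,100 + €417,000) ÷ €13.41 = 57,651.01, so 57,652 castings.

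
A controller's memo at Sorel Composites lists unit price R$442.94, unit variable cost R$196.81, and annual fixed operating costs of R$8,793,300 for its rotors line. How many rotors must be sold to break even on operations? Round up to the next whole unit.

35,727 rotors

Each unit contributes R$442.94 − R$196.81 = R$246.13.
Units to break even: R$8,793,300 ÷ R$246.13 = 35,726.24, rounded up to 35,727.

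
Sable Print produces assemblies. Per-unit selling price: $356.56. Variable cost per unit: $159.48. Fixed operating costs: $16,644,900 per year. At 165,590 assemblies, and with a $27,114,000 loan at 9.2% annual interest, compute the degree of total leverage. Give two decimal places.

2.42

Contribution at this volume is 165,590 × $197.08 = $32,634,477.20.
EBIT = $32,634,477.20 − $16,644,900 = $15,989,577.20. Interest = $2,494,488.00.
DOL = $32,634,477.20 ÷ $15,989,577.20 = 2.0410; DFL = $15,989,577.20 ÷ $13,495,089.20 = 1.1848.
DCL = DOL × DFL = 2.0410 × 1.1848 = 2.4182.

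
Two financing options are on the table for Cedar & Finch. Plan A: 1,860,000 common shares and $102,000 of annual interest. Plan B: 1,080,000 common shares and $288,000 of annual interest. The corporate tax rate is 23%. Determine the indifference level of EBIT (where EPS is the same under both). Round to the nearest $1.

Set EPS_A = EPS_B: (EBIT − $102,000)(1 − 0.23) ÷ 1,860,000 = (EBIT − $288,000)(1 − 0.23) ÷ 1,080,000.
The (1 − t) factor cancels: (EBIT − 102,000) × 1,080,000 = (EBIT − 288,000) × 1,860,000.
EBIT × (1,860,000 − 1,080,000) = 288,000 × 1,860,000 − 102,000 × 1,080,000 = 425,520,000,000, so EBIT = 425,520,000,000 ÷ 780,000 = 545,538.46.

$545,538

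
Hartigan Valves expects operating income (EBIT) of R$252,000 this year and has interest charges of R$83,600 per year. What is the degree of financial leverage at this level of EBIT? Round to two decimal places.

Annual interest charges come to R$83,600.00.
Degree of financial leverage = EBIT / (EBIT − interest) = R$252,000 / R$168,400.00 = 1.4964.

1.50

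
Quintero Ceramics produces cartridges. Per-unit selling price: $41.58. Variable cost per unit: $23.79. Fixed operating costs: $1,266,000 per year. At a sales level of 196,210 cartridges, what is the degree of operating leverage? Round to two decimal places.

At 196,210 units, contribution = 196,210 × $17.79 = $3,490,575.90.
Operating income = contribution − fixed costs = $3,490,575.90 − $1,266,000 = $2,224,575.90.
DOL = contribution ÷ EBIT = $3,490,575.90 ÷ $2,224,575.90 = 1.5691.

1.57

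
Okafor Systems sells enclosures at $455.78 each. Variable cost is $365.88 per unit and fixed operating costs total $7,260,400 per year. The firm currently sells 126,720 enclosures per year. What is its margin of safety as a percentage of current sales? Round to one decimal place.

Contribution margin per unit = $455.78 − $365.88 = $89.90. Break-even units = $7,260,400 ÷ $89.90 = 80,760.85; break-even revenue = 80,760.85 × $455.78 = $36,809,178.11.
Current sales = 126,720 × $455.78 = $57,756,441.60.
Margin of safety = ($57,756,441.60 − $36,809,178.11) ÷ $57,756,441.60 = 36.3%.

36.3%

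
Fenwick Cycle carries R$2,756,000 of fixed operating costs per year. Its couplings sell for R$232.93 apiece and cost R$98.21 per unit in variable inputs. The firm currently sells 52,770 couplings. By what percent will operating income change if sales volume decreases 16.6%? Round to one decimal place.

Total contribution margin = 52,770 × R$134.72 = R$7,109,174.40.
EBIT = R$7,109,174.40 − R$2,756,000 = R$4,353,174.40.
Degree of operating leverage = R$7,109,174.40 / R$4,353,174.40 = 1.6331.
So EBIT moves 1.6331 × (-16.6%) = -27.1%.

-27.1%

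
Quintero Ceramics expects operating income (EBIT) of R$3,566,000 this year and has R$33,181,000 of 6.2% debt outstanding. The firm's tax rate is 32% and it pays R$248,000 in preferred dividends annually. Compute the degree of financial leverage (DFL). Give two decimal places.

Annual interest charges come to R$2,057,222.00.
Preferred dividends grossed up pre-tax: R$248,000 / (1 − 0.32) = R$364,705.88.
DFL = EBIT ÷ [EBIT − I − D_p/(1−t)] = R$3,566,000 ÷ [R$3,566,000 − R$2,057,222.00 − R$364,705.88] = R$3,566,000 ÷ R$1,144,072.12 = 3.1169.

3.12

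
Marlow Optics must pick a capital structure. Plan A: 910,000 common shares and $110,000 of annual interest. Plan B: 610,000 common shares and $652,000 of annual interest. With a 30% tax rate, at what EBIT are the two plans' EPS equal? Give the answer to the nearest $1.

Set EPS_A = EPS_B: (EBIT − $110,000)(1 − 0.30) ÷ 910,000 = (EBIT − $652,000)(1 − 0.30) ÷ 610,000.
The (1 − t) factor cancels: (EBIT − 110,000) × 610,000 = (EBIT − 652,000) × 910,000.
Solving, EBIT = (652,000·910,000 − 110,000·610,000) / (910,000 − 610,000) = 526,220,000,000 / 300,000 = 1,754,066.67.

$1,754,067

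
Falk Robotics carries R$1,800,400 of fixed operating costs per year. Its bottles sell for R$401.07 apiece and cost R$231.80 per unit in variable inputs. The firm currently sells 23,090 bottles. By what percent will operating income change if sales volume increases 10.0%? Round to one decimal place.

At 23,090 units, contribution = 23,090 × R$169.27 = R$3,908,444.30.
Operating income = contribution − fixed costs = R$3,908,444.30 − R$1,800,400 = R$2,108,044.30.
So DOL = total CM / EBIT = R$3,908,444.30 / R$2,108,044.30 = 1.8541.
Operating income changes by 1.8541 × +10.0% = +18.5%.

+18.5%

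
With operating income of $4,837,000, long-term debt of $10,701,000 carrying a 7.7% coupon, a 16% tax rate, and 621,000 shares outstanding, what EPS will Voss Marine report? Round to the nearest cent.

Interest = $823,977.00, so EBT = $4,837,000 − $823,977.00 = $4,013,023.00.
Net income = $4,013,023.00 × (1 − 0.16) = $3,370,939.32.
EPS = $3,370,939.32 ÷ 621,000 = $5.43.

$5.43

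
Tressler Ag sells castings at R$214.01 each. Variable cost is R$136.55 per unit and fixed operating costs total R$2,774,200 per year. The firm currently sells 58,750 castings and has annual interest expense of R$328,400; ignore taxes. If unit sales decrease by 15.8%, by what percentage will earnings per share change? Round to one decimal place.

-49.7%

Total contribution margin = 58,750 × R$77.46 = R$4,550,775.00.
Subtracting fixed costs: EBIT = R$4,550,775.00 − R$2,774,200 = R$1,776,575.00.
After interest of R$328,400.00, pre-tax earnings = R$1,448,175.00.
DCL = total CM / (EBIT − I) = R$4,550,775.00 / R$1,448,175.00 = 3.1424.
EPS therefore changes by 3.1424 × (-15.8%) = -49.7%.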